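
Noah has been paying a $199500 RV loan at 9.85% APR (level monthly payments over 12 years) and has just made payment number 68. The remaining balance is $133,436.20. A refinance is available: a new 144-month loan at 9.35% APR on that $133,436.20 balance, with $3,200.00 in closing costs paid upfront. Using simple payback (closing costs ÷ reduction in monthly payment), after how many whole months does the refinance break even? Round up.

Current payment = 199,500 × 9.85%/12 / (1 − (1+0.0082083)^−144) = $2,366.93.
Refinanced payment = 133,436.20 × 0.0077917 / (1 − (1+0.0077917)^−144) = $1,544.97.
Monthly savings = $2,366.93 − $1,544.97 = $821.96.
Break-even = $3,200.00 / $821.96 = 3.89 → 4 months.

4 months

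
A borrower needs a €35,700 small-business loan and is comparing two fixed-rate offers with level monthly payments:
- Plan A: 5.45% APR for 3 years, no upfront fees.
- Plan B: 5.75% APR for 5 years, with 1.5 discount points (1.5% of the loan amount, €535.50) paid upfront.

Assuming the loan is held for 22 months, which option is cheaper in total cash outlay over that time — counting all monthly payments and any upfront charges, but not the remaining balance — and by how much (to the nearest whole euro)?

Plan A: monthly rate = 5.45%/12 = 0.0045417; payment = 35,700 × 0.0045417 / (1 − (1+0.0045417)^−36) = €1,077.19.
Plan B: at 5.75% the monthly rate is 0.0047917, so the payment is 35,700 × 0.0047917 / (1 − 1.0047917^−60) = €686.04.
Over 22 months: Plan A costs 22 × €1,077.19 = €23,698.18; Plan B costs 22 × €686.04 + €535.50 = €15,628.38.
Plan B is cheaper by €23,698.18 − €15,628.38 = €8,069.80.

Plan B by €8,070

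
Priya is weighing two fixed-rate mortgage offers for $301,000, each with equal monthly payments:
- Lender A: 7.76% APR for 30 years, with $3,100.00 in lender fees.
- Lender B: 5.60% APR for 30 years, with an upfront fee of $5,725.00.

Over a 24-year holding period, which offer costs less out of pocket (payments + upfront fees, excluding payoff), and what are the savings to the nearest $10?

Lender A: at 7.76% the monthly rate is 0.0064667, so the payment is 301,000 × 0.0064667 / (1 − 1.0064667^−360) = $2,158.48.
Lender B: at 5.60% the monthly rate is 0.0046667, so the payment is 301,000 × 0.0046667 / (1 − 1.0046667^−360) = $1,727.98.
Over 288 months: Lender A costs 288 × $2,158.48 + $3,100.00 = $624,742.24; Lender B costs 288 × $1,727.98 + $5,725.00 = $503,383.24.
Lender B is cheaper by $624,742.24 − $503,383.24 = $121,359.00.

Lender B by $121,360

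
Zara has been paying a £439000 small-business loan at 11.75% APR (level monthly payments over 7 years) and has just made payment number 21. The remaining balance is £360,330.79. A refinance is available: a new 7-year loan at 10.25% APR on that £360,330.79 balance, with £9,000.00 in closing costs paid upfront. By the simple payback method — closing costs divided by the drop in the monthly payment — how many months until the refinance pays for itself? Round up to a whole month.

6 months

Current payment = 439,000 × 11.75%/12 / (1 − (1+0.0097917)^−84) = £7,690.98.
Refinanced payment = 360,330.79 × 0.0085417 / (1 − (1+0.0085417)^−84) = £6,028.57.
Monthly savings = £7,690.98 − £6,028.57 = £1,662.41.
Break-even = £9,000.00 / £1,662.41 = 5.41 → 6 months.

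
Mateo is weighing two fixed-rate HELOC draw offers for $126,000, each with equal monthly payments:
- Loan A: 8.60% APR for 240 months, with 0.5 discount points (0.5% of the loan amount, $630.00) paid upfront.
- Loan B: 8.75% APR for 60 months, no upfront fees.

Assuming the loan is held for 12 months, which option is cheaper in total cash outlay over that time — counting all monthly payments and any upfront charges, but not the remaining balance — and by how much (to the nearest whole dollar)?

Loan A: monthly rate = 8.6%/12 = 0.0071667; payment = 126,000 × 0.0071667 / (1 − (1+0.0071667)^−240) = $1,101.45.
Loan B: at 8.75% the monthly rate is 0.0072917, so the payment is 126,000 × 0.0072917 / (1 − 1.0072917^−60) = $2,600.29.
Over 12 months: Loan A costs 12 × $1,101.45 + $630.00 = $13,847.40; Loan B costs 12 × $2,600.29 = $31,203.48.
Loan A is cheaper by $31,203.48 − $13,847.40 = $17,356.08.

Loan A by $17,356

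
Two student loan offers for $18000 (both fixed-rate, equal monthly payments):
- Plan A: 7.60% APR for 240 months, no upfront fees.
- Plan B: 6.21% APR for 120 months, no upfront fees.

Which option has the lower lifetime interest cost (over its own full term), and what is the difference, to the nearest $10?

Plan A: at 7.60% the monthly rate is 0.0063333, so the payment is 18,000 × 0.0063333 / (1 − 1.0063333^−240) = $146.11.
Total interest on Plan A = 240 × $146.11 − $18,000 = $17,066.40.
Plan B: monthly rate = 6.21%/12 = 0.0051750; payment = 18,000 × 0.0051750 / (1 − (1+0.0051750)^−120) = $201.74.
Total interest on Plan B = 120 × $201.74 − $18,000 = $6,208.80.
Plan B is lower by $10,857.60.

Plan B by $10,860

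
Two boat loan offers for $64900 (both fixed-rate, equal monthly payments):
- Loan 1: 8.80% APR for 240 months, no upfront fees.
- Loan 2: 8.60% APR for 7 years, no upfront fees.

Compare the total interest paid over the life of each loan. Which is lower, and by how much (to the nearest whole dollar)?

Loan 1: monthly rate = 8.8%/12 = 0.0073333; payment = 64,900 × 0.0073333 / (1 − (1+0.0073333)^−240) = $575.60.
Total interest on Loan 1 = 240 × $575.60 − $64,900 = $73,244.00.
Loan 2: monthly rate = 8.6%/12 = 0.0071667; payment = 64,900 × 0.0071667 / (1 − (1+0.0071667)^−84) = $1,031.05.
Total interest on Loan 2 = 84 × $1,031.05 − $64,900 = $21,708.20.
Loan 2 is lower by $51,535.80.

Loan 2 by $51,536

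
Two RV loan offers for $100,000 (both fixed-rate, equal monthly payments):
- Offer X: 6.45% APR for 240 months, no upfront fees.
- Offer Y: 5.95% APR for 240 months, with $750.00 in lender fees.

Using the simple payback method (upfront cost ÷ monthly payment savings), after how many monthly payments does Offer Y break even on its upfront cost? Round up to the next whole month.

Offer X: monthly rate = 6.45%/12 = 0.0053750; payment = 100,000 × 0.0053750 / (1 − (1+0.0053750)^−240) = $742.63.
Offer Y: monthly rate = 5.95%/12 = 0.0049583; payment = 100,000 × 0.0049583 / (1 − (1+0.0049583)^−240) = $713.55.
Monthly savings = $742.63 − $713.55 = $29.08.
Break-even = $750.00 / $29.08 = 25.79 → 26 months.

26 months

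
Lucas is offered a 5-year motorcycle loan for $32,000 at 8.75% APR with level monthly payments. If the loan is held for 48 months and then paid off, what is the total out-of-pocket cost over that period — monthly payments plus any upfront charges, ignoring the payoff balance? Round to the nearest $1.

At 8.75% the monthly rate is 0.0072917, so the payment is 32,000 × 0.0072917 / (1 − 1.0072917^−60) = $660.39.
Total outlay = 48 × $660.39 = $31,698.72.

$31,699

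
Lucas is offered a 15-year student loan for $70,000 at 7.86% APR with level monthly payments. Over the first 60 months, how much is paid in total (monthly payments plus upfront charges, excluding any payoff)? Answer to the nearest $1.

$39,799

At 7.86% the monthly rate is 0.0065500, so the payment is 70,000 × 0.0065500 / (1 − 1.0065500^−180) = $663.31.
Total outlay = 60 × $663.31 = $39,798.60.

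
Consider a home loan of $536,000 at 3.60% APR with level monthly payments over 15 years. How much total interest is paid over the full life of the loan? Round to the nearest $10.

$158,470

Monthly rate = 3.6%/12 = 0.0030000; payment = 536,000 × 0.0030000 / (1 − (1+0.0030000)^−180) = $3,858.15.
Total paid = 180 × $3,858.15 = $694,467.00; interest = $694,467.00 − $536,000 = $158,467.00.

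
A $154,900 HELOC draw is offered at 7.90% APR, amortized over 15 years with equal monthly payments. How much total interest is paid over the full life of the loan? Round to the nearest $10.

Monthly rate = 7.9%/12 = 0.0065833; payment = 154,900 × 0.0065833 / (1 − (1+0.0065833)^−180) = $1,471.38.
Total paid = 180 × $1,471.38 = $264,848.40; interest = $264,848.40 − $154,900 = $109,948.40.

$109,950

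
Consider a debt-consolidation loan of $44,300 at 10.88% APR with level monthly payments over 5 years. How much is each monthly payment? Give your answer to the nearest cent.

$960.54

Monthly rate = 10.88%/12 = 0.0090667; payment = 44,300 × 0.0090667 / (1 − (1+0.0090667)^−60) = $960.54.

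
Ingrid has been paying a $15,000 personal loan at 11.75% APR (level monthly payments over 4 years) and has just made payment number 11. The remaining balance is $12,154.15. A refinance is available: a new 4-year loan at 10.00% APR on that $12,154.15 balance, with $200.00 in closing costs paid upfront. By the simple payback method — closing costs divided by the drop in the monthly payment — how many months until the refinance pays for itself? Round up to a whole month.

3 months

Current payment = 15,000 × 11.75%/12 / (1 − (1+0.0097917)^−48) = $393.17.
Refinanced payment = 12,154.15 × 0.0083333 / (1 − (1+0.0083333)^−48) = $308.26.
Monthly savings = $393.17 − $308.26 = $84.91.
Break-even = $200.00 / $84.91 = 2.36 → 3 months.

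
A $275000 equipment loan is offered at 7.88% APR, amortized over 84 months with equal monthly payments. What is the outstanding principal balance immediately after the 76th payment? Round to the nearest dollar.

With monthly rate i = 7.88%/12 = 0.0065667, the balance after k of n payments is P · [(1+i)^n − (1+i)^k] / [(1+i)^n − 1].
(1+0.0065667)^84 = 1.73290086 and (1+0.0065667)^76 = 1.64449805, so the balance is 275,000 × (1.73290086 − 1.64449805) / (1.73290086 − 1) = $33,170.62.

$33,171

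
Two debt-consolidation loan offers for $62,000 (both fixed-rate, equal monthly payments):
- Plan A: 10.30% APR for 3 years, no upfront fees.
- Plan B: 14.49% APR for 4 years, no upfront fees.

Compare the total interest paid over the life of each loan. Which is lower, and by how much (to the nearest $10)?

Plan A: monthly rate = 10.3%/12 = 0.0085833; payment = 62,000 × 0.0085833 / (1 − (1+0.0085833)^−36) = $2,009.31.
Total interest on Plan A = 36 × $2,009.31 − $62,000 = $10,335.16.
Plan B: at 14.49% the monthly rate is 0.0120750, so the payment is 62,000 × 0.0120750 / (1 − 1.0120750^−48) = $1,709.52.
Total interest on Plan B = 48 × $1,709.52 − $62,000 = $20,056.96.
Plan A is lower by $9,721.80.

Plan A by $9,720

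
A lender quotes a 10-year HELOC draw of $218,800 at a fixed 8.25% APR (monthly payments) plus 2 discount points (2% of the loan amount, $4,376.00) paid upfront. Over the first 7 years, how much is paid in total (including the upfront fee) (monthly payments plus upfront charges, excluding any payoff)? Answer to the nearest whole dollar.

At 8.25% the monthly rate is 0.0068750, so the payment is 218,800 × 0.0068750 / (1 − 1.0068750^−120) = $2,683.64.
Total outlay = 84 × $2,683.64 + $4,376.00 = $229,801.76.

$229,802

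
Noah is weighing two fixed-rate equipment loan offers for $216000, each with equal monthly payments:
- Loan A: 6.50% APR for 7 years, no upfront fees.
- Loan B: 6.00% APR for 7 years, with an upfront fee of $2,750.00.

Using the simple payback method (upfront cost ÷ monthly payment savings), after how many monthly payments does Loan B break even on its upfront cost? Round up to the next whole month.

53 months

Loan A: monthly rate = 6.5%/12 = 0.0054167; payment = 216,000 × 0.0054167 / (1 − (1+0.0054167)^−84) = $3,207.48.
Loan B: at 6.00% the monthly rate is 0.0050000, so the payment is 216,000 × 0.0050000 / (1 − 1.0050000^−84) = $3,155.45.
Monthly savings = $3,207.48 − $3,155.45 = $52.03.
Break-even = $2,750.00 / $52.03 = 52.85 → 53 months.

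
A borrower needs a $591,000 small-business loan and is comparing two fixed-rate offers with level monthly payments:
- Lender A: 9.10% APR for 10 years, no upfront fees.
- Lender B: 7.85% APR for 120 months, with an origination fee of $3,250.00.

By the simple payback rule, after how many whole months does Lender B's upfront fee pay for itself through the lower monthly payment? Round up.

9 months

Lender A: monthly rate = 9.1%/12 = 0.0075833; payment = 591,000 × 0.0075833 / (1 − (1+0.0075833)^−120) = $7,518.56.
Lender B: at 7.85% the monthly rate is 0.0065417, so the payment is 591,000 × 0.0065417 / (1 − 1.0065417^−120) = $7,123.70.
Monthly savings = $7,518.56 − $7,123.70 = $394.86.
Break-even = $3,250.00 / $394.86 = 8.23 → 9 months.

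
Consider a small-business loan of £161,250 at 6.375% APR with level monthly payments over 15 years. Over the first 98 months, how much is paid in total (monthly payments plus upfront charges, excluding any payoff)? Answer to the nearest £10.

£136,570

Monthly rate = 6.375%/12 = 0.0053125; payment = 161,250 × 0.0053125 / (1 − (1+0.0053125)^−180) = £1,393.60.
Total outlay = 98 × £1,393.60 = £136,572.80.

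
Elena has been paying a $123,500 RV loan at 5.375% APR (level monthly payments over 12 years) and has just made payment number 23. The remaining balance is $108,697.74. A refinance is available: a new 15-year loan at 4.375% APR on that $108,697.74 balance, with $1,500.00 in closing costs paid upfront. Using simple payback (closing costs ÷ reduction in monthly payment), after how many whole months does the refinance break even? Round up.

5 months

Current payment = 123,500 × 5.375%/12 / (1 − (1+0.0044792)^−144) = $1,165.61.
Refinanced payment = 108,697.74 × 0.0036458 / (1 − (1+0.0036458)^−180) = $824.60.
Monthly savings = $1,165.61 − $824.60 = $341.01.
Break-even = $1,500.00 / $341.01 = 4.40 → 5 months.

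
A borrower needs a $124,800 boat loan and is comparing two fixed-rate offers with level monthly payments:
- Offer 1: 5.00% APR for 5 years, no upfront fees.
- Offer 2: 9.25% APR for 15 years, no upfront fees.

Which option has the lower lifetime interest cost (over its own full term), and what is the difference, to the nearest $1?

Offer 1: at 5.00% the monthly rate is 0.0041667, so the payment is 124,800 × 0.0041667 / (1 − 1.0041667^−60) = $2,355.13.
Total interest on Offer 1 = 60 × $2,355.13 − $124,800 = $16,507.80.
Offer 2: at 9.25% the monthly rate is 0.0077083, so the payment is 124,800 × 0.0077083 / (1 − 1.0077083^−180) = $1,284.43.
Total interest on Offer 2 = 180 × $1,284.43 − $124,800 = $106,397.40.
Offer 1 is lower by $89,889.60.

Offer 1 by $89,890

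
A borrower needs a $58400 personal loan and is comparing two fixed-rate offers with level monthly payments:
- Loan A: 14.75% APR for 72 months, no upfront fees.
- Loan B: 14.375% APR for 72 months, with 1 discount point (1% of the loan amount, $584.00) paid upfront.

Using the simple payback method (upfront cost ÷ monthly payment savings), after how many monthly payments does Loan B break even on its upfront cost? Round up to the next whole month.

50 months

Loan A: monthly rate = 14.75%/12 = 0.0122917; payment = 58,400 × 0.0122917 / (1 − (1+0.0122917)^−72) = $1,226.95.
Loan B: at 14.375% the monthly rate is 0.0119792, so the payment is 58,400 × 0.0119792 / (1 − 1.0119792^−72) = $1,215.13.
Monthly savings = $1,226.95 − $1,215.13 = $11.82.
Break-even = $584.00 / $11.82 = 49.41 → 50 months.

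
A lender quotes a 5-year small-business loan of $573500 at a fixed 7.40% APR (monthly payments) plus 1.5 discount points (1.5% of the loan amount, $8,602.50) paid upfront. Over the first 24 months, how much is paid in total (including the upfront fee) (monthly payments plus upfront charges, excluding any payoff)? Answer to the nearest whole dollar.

$283,751

At 7.40% the monthly rate is 0.0061667, so the payment is 573,500 × 0.0061667 / (1 − 1.0061667^−60) = $11,464.53.
Total outlay = 24 × $11,464.53 + $8,602.50 = $283,751.22.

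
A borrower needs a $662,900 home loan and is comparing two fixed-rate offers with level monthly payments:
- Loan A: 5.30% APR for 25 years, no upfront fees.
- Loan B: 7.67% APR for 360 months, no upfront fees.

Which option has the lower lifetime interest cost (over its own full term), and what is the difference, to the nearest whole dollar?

Loan A by $498,903

Loan A: at 5.30% the monthly rate is 0.0044167, so the payment is 662,900 × 0.0044167 / (1 − 1.0044167^−300) = $3,991.99.
Total interest on Loan A = 300 × $3,991.99 − $662,900 = $534,697.00.
Loan B: monthly rate = 7.67%/12 = 0.0063917; payment = 662,900 × 0.0063917 / (1 − (1+0.0063917)^−360) = $4,712.50.
Total interest on Loan B = 360 × $4,712.50 − $662,900 = $1,033,600.00.
Loan A is lower by $498,903.00.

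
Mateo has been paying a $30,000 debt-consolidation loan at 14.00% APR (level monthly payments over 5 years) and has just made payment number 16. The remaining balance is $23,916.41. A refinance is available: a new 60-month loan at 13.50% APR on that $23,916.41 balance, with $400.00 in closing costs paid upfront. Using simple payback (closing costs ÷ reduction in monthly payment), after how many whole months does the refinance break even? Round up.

Current payment = 30,000 × 14%/12 / (1 − (1+0.0116667)^−60) = $698.05.
Refinanced payment = 23,916.41 × 0.0112500 / (1 − (1+0.0112500)^−60) = $550.31.
Monthly savings = $698.05 − $550.31 = $147.74.
Break-even = $400.00 / $147.74 = 2.71 → 3 months.

3 months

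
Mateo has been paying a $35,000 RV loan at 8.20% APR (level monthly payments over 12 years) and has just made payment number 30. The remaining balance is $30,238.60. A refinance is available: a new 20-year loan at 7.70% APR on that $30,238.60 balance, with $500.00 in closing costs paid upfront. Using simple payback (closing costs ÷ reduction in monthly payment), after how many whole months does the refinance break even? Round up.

4 months

Current payment = 35,000 × 8.2%/12 / (1 − (1+0.0068333)^−144) = $382.71.
Refinanced payment = 30,238.60 × 0.0064167 / (1 − (1+0.0064167)^−240) = $247.31.
Monthly savings = $382.71 − $247.31 = $135.40.
Break-even = $500.00 / $135.40 = 3.69 → 4 months.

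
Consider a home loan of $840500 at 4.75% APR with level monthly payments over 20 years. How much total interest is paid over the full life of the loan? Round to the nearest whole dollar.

At 4.75% the monthly rate is 0.0039583, so the payment is 840,500 × 0.0039583 / (1 − 1.0039583^−240) = $5,431.51.
Total paid = 240 × $5,431.51 = $1,303,562.40; interest = $1,303,562.40 − $840,500 = $463,062.40.

$463,062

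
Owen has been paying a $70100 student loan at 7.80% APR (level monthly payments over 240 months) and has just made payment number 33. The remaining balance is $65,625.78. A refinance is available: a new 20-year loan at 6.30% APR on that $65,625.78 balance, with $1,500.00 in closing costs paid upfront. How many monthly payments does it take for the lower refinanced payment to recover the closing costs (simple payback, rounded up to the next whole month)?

Current payment = 70,100 × 7.8%/12 / (1 − (1+0.0065000)^−240) = $577.65.
Refinanced payment = 65,625.78 × 0.0052500 / (1 − (1+0.0052500)^−240) = $481.59.
Monthly savings = $577.65 − $481.59 = $96.06.
Break-even = $1,500.00 / $96.06 = 15.62 → 16 months.

16 months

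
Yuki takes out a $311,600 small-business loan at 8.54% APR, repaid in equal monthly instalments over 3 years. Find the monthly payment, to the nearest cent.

$9,842.22

At 8.54% the monthly rate is 0.0071167, so the payment is 311,600 × 0.0071167 / (1 − 1.0071167^−36) = $9,842.22.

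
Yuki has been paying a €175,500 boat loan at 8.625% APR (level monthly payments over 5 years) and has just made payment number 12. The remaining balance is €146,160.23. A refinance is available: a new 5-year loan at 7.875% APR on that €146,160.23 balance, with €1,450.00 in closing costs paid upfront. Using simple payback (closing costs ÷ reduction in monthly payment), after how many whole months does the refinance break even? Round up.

3 months

Current payment = 175,500 × 8.625%/12 / (1 − (1+0.0071875)^−60) = €3,611.23.
Refinanced payment = 146,160.23 × 0.0065625 / (1 − (1+0.0065625)^−60) = €2,954.87.
Monthly savings = €3,611.23 − €2,954.87 = €656.36.
Break-even = €1,450.00 / €656.36 = 2.21 → 3 months.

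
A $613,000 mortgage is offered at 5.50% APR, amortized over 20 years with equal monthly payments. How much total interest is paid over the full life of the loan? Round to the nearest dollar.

At 5.50% the monthly rate is 0.0045833, so the payment is 613,000 × 0.0045833 / (1 − 1.0045833^−240) = $4,216.75.
Total paid = 240 × $4,216.75 = $1,012,020.00; interest = $1,012,020.00 − $613,000 = $399,020.00.

$399,020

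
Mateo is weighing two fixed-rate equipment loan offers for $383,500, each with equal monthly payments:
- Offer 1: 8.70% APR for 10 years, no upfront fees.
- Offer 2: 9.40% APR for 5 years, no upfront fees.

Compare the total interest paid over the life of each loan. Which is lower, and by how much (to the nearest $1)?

Offer 2 by $93,387

Offer 1: at 8.70% the monthly rate is 0.0072500, so the payment is 383,500 × 0.0072500 / (1 − 1.0072500^−120) = $4,795.97.
Total interest on Offer 1 = 120 × $4,795.97 − $383,500 = $192,016.40.
Offer 2: monthly rate = 9.4%/12 = 0.0078333; payment = 383,500 × 0.0078333 / (1 − (1+0.0078333)^−60) = $8,035.49.
Total interest on Offer 2 = 60 × $8,035.49 − $383,500 = $98,629.40.
Offer 2 is lower by $93,387.00.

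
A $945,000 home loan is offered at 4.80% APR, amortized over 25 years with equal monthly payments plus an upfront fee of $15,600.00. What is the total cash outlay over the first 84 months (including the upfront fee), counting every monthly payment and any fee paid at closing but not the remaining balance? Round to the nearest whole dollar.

Monthly rate = 4.8%/12 = 0.0040000; payment = 945,000 × 0.0040000 / (1 − (1+0.0040000)^−300) = $5,414.82.
Total outlay = 84 × $5,414.82 + $15,600.00 = $470,444.88.

$470,445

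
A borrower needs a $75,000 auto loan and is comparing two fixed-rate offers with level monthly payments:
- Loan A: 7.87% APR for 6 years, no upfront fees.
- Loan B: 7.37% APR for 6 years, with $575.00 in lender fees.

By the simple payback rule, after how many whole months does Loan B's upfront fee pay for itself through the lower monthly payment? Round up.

32 months

Loan A: at 7.87% the monthly rate is 0.0065583, so the payment is 75,000 × 0.0065583 / (1 − 1.0065583^−72) = $1,310.24.
Loan B: at 7.37% the monthly rate is 0.0061417, so the payment is 75,000 × 0.0061417 / (1 − 1.0061417^−72) = $1,292.04.
Monthly savings = $1,310.24 − $1,292.04 = $18.20.
Break-even = $575.00 / $18.20 = 31.59 → 32 months.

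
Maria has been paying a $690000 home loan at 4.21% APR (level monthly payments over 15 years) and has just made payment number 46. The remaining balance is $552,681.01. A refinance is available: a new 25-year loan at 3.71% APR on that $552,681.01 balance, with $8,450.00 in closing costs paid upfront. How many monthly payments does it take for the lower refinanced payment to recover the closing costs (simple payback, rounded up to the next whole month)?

4 months

Current payment = 690,000 × 4.21%/12 / (1 − (1+0.0035083)^−180) = $5,176.76.
Refinanced payment = 552,681.01 × 0.0030917 / (1 − (1+0.0030917)^−300) = $2,829.49.
Monthly savings = $5,176.76 − $2,829.49 = $2,347.27.
Break-even = $8,450.00 / $2,347.27 = 3.60 → 4 months.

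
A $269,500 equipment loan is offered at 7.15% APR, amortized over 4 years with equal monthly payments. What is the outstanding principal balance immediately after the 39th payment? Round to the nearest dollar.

$56,552

With monthly rate i = 7.15%/12 = 0.0059583, the balance after k of n payments is P · [(1+i)^n − (1+i)^k] / [(1+i)^n − 1].
(1+0.0059583)^48 = 1.32996327 and (1+0.0059583)^39 = 1.26072311, so the balance is 269,500 × (1.32996327 − 1.26072311) / (1.32996327 − 1) = $56,552.43.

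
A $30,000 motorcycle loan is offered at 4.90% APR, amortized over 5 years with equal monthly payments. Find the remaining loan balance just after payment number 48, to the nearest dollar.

$6,601

With monthly rate i = 4.9%/12 = 0.0040833, the balance after k of n payments is P · [(1+i)^n − (1+i)^k] / [(1+i)^n − 1].
(1+0.0040833)^60 = 1.27698413 and (1+0.0040833)^48 = 1.21604151, so the balance is 30,000 × (1.27698413 − 1.21604151) / (1.27698413 − 1) = $6,600.66.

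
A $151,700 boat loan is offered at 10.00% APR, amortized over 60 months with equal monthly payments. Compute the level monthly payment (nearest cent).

At 10.00% the monthly rate is 0.0083333, so the payment is 151,700 × 0.0083333 / (1 − 1.0083333^−60) = $3,223.18.

$3,223.18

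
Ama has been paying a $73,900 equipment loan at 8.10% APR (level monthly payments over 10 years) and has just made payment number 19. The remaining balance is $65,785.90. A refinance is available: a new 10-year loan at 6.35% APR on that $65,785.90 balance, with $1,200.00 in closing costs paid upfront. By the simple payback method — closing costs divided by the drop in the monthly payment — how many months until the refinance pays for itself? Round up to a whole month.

Current payment = 73,900 × 8.1%/12 / (1 − (1+0.0067500)^−120) = $900.52.
Refinanced payment = 65,785.90 × 0.0052917 / (1 − (1+0.0052917)^−120) = $741.97.
Monthly savings = $900.52 − $741.97 = $158.55.
Break-even = $1,200.00 / $158.55 = 7.57 → 8 months.

8 months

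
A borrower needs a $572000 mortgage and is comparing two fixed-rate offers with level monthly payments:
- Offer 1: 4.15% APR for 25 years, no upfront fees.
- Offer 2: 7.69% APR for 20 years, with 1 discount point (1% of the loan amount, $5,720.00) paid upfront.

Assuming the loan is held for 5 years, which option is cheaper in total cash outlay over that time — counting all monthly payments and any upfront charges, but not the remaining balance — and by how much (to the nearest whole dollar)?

Offer 1 by $102,192

Offer 1: at 4.15% the monthly rate is 0.0034583, so the payment is 572,000 × 0.0034583 / (1 − 1.0034583^−300) = $3,066.80.
Offer 2: monthly rate = 7.69%/12 = 0.0064083; payment = 572,000 × 0.0064083 / (1 − (1+0.0064083)^−240) = $4,674.67.
Over 60 months: Offer 1 costs 60 × $3,066.80 = $184,008.00; Offer 2 costs 60 × $4,674.67 + $5,720.00 = $286,200.20.
Offer 1 is cheaper by $286,200.20 − $184,008.00 = $102,192.20.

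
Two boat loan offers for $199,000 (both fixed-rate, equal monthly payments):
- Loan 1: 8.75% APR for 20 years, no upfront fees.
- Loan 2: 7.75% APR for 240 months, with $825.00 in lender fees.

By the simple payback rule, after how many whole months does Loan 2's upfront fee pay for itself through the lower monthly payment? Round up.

7 months

Loan 1: at 8.75% the monthly rate is 0.0072917, so the payment is 199,000 × 0.0072917 / (1 − 1.0072917^−240) = $1,758.58.
Loan 2: at 7.75% the monthly rate is 0.0064583, so the payment is 199,000 × 0.0064583 / (1 − 1.0064583^−240) = $1,633.69.
Monthly savings = $1,758.58 − $1,633.69 = $124.89.
Break-even = $825.00 / $124.89 = 6.61 → 7 months.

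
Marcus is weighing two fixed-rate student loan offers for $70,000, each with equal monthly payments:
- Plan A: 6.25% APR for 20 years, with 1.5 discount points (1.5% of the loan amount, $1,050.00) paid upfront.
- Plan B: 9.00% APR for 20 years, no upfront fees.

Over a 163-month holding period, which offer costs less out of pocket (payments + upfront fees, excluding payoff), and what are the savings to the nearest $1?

Plan A by $18,210

Plan A: monthly rate = 6.25%/12 = 0.0052083; payment = 70,000 × 0.0052083 / (1 − (1+0.0052083)^−240) = $511.65.
Plan B: at 9.00% the monthly rate is 0.0075000, so the payment is 70,000 × 0.0075000 / (1 − 1.0075000^−240) = $629.81.
Over 163 months: Plan A costs 163 × $511.65 + $1,050.00 = $84,448.95; Plan B costs 163 × $629.81 = $102,659.03.
Plan A is cheaper by $102,659.03 − $84,448.95 = $18,210.08.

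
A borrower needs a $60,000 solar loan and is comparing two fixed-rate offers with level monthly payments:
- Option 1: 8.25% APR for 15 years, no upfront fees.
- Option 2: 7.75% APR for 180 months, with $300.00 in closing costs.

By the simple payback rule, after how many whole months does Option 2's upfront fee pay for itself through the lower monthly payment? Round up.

Option 1: monthly rate = 8.25%/12 = 0.0068750; payment = 60,000 × 0.0068750 / (1 − (1+0.0068750)^−180) = $582.08.
Option 2: at 7.75% the monthly rate is 0.0064583, so the payment is 60,000 × 0.0064583 / (1 − 1.0064583^−180) = $564.77.
Monthly savings = $582.08 − $564.77 = $17.31.
Break-even = $300.00 / $17.31 = 17.33 → 18 months.

18 months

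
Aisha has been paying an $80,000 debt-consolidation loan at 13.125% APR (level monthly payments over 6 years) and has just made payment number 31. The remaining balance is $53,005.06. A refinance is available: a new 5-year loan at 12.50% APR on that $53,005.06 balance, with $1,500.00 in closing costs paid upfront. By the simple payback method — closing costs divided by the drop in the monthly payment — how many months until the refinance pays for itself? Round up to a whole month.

Current payment = 80,000 × 13.125%/12 / (1 − (1+0.0109375)^−72) = $1,611.21.
Refinanced payment = 53,005.06 × 0.0104167 / (1 − (1+0.0104167)^−60) = $1,192.50.
Monthly savings = $1,611.21 − $1,192.50 = $418.71.
Break-even = $1,500.00 / $418.71 = 3.58 → 4 months.

4 months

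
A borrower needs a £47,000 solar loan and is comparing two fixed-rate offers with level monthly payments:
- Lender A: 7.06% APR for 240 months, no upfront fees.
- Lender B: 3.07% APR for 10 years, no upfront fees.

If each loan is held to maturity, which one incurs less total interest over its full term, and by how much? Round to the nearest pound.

Lender A: at 7.06% the monthly rate is 0.0058833, so the payment is 47,000 × 0.0058833 / (1 − 1.0058833^−240) = £366.09.
Total interest on Lender A = 240 × £366.09 − £47,000 = £40,861.60.
Lender B: monthly rate = 3.07%/12 = 0.0025583; payment = 47,000 × 0.0025583 / (1 − (1+0.0025583)^−120) = £455.36.
Total interest on Lender B = 120 × £455.36 − £47,000 = £7,643.20.
Lender B is lower by £33,218.40.

Lender B by £33,218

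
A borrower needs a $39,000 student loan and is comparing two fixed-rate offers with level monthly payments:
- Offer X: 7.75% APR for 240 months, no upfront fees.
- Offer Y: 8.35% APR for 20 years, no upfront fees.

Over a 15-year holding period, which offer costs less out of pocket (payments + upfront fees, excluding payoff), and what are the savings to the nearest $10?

Offer X by $2,630

Offer X: monthly rate = 7.75%/12 = 0.0064583; payment = 39,000 × 0.0064583 / (1 − (1+0.0064583)^−240) = $320.17.
Offer Y: monthly rate = 8.35%/12 = 0.0069583; payment = 39,000 × 0.0069583 / (1 − (1+0.0069583)^−240) = $334.76.
Over 180 months: Offer X costs 180 × $320.17 = $57,630.60; Offer Y costs 180 × $334.76 = $60,256.80.
Offer X is cheaper by $60,256.80 − $57,630.60 = $2,626.20.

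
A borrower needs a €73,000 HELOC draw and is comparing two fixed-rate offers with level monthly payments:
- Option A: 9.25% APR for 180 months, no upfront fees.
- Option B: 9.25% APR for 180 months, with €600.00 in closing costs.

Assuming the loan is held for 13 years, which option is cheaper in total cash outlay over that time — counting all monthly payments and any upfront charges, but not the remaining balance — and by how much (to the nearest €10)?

Option A: monthly rate = 9.25%/12 = 0.0077083; payment = 73,000 × 0.0077083 / (1 − (1+0.0077083)^−180) = €751.31.
Option B: monthly rate = 9.25%/12 = 0.0077083; payment = 73,000 × 0.0077083 / (1 − (1+0.0077083)^−180) = €751.31.
Over 156 months: Option A costs 156 × €751.31 = €117,204.36; Option B costs 156 × €751.31 + €600.00 = €117,804.36.
Option A is cheaper by €117,804.36 − €117,204.36 = €600.00.

Option A by €600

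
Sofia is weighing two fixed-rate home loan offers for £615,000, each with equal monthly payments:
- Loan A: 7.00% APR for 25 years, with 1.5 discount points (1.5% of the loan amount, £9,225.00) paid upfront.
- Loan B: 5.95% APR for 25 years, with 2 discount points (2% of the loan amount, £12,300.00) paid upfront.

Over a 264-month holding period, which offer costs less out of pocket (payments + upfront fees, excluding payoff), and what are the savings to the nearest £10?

Loan A: monthly rate = 7%/12 = 0.0058333; payment = 615,000 × 0.0058333 / (1 − (1+0.0058333)^−300) = £4,346.69.
Loan B: at 5.95% the monthly rate is 0.0049583, so the payment is 615,000 × 0.0049583 / (1 − 1.0049583^−300) = £3,943.68.
Over 264 months: Loan A costs 264 × £4,346.69 + £9,225.00 = £1,156,751.16; Loan B costs 264 × £3,943.68 + £12,300.00 = £1,053,431.52.
Loan B is cheaper by £1,156,751.16 − £1,053,431.52 = £103,319.64.

Loan B by £103,320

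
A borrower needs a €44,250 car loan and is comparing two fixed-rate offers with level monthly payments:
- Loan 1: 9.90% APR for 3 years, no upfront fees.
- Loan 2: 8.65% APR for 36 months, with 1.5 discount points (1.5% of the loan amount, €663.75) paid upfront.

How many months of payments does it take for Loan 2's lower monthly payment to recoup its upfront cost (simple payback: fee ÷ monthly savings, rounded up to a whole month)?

26 months

Loan 1: monthly rate = 9.9%/12 = 0.0082500; payment = 44,250 × 0.0082500 / (1 − (1+0.0082500)^−36) = €1,425.75.
Loan 2: at 8.65% the monthly rate is 0.0072083, so the payment is 44,250 × 0.0072083 / (1 − 1.0072083^−36) = €1,399.94.
Monthly savings = €1,425.75 − €1,399.94 = €25.81.
Break-even = €663.75 / €25.81 = 25.72 → 26 months.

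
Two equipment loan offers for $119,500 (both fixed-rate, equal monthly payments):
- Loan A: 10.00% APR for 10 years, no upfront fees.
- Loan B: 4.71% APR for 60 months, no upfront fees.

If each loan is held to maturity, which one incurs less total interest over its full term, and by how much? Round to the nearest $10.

Loan B by $55,150

Loan A: at 10.00% the monthly rate is 0.0083333, so the payment is 119,500 × 0.0083333 / (1 − 1.0083333^−120) = $1,579.20.
Total interest on Loan A = 120 × $1,579.20 − $119,500 = $70,004.00.
Loan B: at 4.71% the monthly rate is 0.0039250, so the payment is 119,500 × 0.0039250 / (1 − 1.0039250^−60) = $2,239.27.
Total interest on Loan B = 60 × $2,239.27 − $119,500 = $14,856.20.
Loan B is lower by $55,147.80.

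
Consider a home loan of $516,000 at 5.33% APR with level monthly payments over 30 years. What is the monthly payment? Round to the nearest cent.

Monthly rate = 5.33%/12 = 0.0044417; payment = 516,000 × 0.0044417 / (1 − (1+0.0044417)^−360) = $2,874.99.

$2,874.99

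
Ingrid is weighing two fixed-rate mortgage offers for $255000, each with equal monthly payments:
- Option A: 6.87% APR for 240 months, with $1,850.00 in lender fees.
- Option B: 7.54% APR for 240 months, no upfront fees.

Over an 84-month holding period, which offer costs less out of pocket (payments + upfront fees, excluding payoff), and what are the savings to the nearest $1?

Option A by $6,831

Option A: monthly rate = 6.87%/12 = 0.0057250; payment = 255,000 × 0.0057250 / (1 − (1+0.0057250)^−240) = $1,957.16.
Option B: at 7.54% the monthly rate is 0.0062833, so the payment is 255,000 × 0.0062833 / (1 − 1.0062833^−240) = $2,060.50.
Over 84 months: Option A costs 84 × $1,957.16 + $1,850.00 = $166,251.44; Option B costs 84 × $2,060.50 = $173,082.00.
Option A is cheaper by $173,082.00 − $166,251.44 = $6,830.56.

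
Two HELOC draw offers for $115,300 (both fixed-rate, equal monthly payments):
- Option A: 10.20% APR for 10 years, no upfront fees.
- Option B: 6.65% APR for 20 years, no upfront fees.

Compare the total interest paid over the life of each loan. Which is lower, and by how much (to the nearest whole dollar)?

Option A by $24,386

Option A: at 10.20% the monthly rate is 0.0085000, so the payment is 115,300 × 0.0085000 / (1 − 1.0085000^−120) = $1,536.50.
Total interest on Option A = 120 × $1,536.50 − $115,300 = $69,080.00.
Option B: at 6.65% the monthly rate is 0.0055417, so the payment is 115,300 × 0.0055417 / (1 − 1.0055417^−240) = $869.86.
Total interest on Option B = 240 × $869.86 − $115,300 = $93,466.40.
Option A is lower by $24,386.40.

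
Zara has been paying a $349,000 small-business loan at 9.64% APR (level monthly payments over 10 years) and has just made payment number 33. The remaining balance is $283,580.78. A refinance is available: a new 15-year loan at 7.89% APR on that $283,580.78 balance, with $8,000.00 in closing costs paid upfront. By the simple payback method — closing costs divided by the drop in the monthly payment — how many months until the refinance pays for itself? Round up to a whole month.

5 months

Current payment = 349,000 × 9.64%/12 / (1 − (1+0.0080333)^−120) = $4,542.77.
Refinanced payment = 283,580.78 × 0.0065750 / (1 − (1+0.0065750)^−180) = $2,692.07.
Monthly savings = $4,542.77 − $2,692.07 = $1,850.70.
Break-even = $8,000.00 / $1,850.70 = 4.32 → 5 months.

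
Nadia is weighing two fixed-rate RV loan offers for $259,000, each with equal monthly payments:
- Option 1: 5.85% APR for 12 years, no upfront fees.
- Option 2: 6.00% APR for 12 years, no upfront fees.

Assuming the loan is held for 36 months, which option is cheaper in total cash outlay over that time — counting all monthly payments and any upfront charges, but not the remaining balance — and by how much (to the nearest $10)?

Option 1: monthly rate = 5.85%/12 = 0.0048750; payment = 259,000 × 0.0048750 / (1 − (1+0.0048750)^−144) = $2,507.39.
Option 2: at 6.00% the monthly rate is 0.0050000, so the payment is 259,000 × 0.0050000 / (1 − 1.0050000^−144) = $2,527.45.
Over 36 months: Option 1 costs 36 × $2,507.39 = $90,266.04; Option 2 costs 36 × $2,527.45 = $90,988.20.
Option 1 is cheaper by $90,988.20 − $90,266.04 = $722.16.

Option 1 by $720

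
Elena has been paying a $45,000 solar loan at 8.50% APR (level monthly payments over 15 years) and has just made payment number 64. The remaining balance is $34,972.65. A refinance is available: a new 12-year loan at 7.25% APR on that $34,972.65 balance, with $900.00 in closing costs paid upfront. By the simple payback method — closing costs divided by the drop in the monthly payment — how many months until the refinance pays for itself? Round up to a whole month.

12 months

Current payment = 45,000 × 8.5%/12 / (1 − (1+0.0070833)^−180) = $443.13.
Refinanced payment = 34,972.65 × 0.0060417 / (1 − (1+0.0060417)^−144) = $364.33.
Monthly savings = $443.13 − $364.33 = $78.80.
Break-even = $900.00 / $78.80 = 11.42 → 12 months.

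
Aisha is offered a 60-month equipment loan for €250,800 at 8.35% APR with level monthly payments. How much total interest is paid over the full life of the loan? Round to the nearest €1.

Monthly rate = 8.35%/12 = 0.0069583; payment = 250,800 × 0.0069583 / (1 − (1+0.0069583)^−60) = €5,127.43.
Total paid = 60 × €5,127.43 = €307,645.80; interest = €307,645.80 − €250,800 = €56,845.80.

€56,846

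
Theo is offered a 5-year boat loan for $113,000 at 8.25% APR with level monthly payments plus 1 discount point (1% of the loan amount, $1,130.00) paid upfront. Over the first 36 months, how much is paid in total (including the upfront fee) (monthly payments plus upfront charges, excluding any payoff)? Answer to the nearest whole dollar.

At 8.25% the monthly rate is 0.0068750, so the payment is 113,000 × 0.0068750 / (1 − 1.0068750^−60) = $2,304.78.
Total outlay = 36 × $2,304.78 + $1,130.00 = $84,102.08.

$84,102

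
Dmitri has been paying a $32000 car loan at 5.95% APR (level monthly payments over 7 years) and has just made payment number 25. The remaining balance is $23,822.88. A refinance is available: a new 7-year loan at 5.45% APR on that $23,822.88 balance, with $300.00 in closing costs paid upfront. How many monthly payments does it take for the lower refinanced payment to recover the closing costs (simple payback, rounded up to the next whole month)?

3 months

Current payment = 32,000 × 5.95%/12 / (1 − (1+0.0049583)^−84) = $466.71.
Refinanced payment = 23,822.88 × 0.0045417 / (1 − (1+0.0045417)^−84) = $341.77.
Monthly savings = $466.71 − $341.77 = $124.94.
Break-even = $300.00 / $124.94 = 2.40 → 3 months.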